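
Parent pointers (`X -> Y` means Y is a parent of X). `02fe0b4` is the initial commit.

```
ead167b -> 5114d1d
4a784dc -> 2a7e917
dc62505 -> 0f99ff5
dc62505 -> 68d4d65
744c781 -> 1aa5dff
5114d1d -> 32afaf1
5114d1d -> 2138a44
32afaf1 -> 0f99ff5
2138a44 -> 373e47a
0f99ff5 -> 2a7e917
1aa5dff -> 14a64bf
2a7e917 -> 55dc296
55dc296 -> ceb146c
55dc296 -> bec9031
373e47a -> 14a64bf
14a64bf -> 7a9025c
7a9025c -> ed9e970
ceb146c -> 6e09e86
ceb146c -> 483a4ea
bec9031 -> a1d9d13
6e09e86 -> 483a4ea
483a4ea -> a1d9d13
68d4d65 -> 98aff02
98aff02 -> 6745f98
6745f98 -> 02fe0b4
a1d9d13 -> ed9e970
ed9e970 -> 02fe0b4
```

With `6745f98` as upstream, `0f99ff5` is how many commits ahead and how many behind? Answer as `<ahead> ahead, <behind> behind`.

9 ahead, 1 behind

Reachable from 0f99ff5: {02fe0b4, 0f99ff5, 2a7e917, 483a4ea, 55dc296, 6e09e86, a1d9d13, bec9031, ceb146c, ed9e970}.
Reachable from 6745f98: {02fe0b4, 6745f98}.
Only in 0f99ff5's history (ahead): {0f99ff5, 2a7e917, 483a4ea, 55dc296, 6e09e86, a1d9d13, bec9031, ceb146c, ed9e970} — 9.
Only in 6745f98's history (behind): {6745f98} — 1.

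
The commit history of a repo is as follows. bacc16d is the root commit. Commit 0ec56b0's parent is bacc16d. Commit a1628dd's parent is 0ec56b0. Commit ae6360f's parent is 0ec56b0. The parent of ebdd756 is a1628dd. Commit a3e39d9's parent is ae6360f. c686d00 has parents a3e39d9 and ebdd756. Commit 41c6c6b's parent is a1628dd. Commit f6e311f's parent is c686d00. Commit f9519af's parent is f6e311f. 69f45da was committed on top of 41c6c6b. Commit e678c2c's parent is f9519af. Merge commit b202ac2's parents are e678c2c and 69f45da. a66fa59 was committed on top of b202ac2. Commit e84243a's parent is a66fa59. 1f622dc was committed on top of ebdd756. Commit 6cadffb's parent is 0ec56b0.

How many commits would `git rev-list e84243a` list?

Walking parent pointers from e84243a: reachable set = {0ec56b0, 41c6c6b, 69f45da, a1628dd, a3e39d9, a66fa59, ae6360f, b202ac2, bacc16d, c686d00, e678c2c, e84243a, ebdd756, f6e311f, f9519af}.
That is 15 commits.

15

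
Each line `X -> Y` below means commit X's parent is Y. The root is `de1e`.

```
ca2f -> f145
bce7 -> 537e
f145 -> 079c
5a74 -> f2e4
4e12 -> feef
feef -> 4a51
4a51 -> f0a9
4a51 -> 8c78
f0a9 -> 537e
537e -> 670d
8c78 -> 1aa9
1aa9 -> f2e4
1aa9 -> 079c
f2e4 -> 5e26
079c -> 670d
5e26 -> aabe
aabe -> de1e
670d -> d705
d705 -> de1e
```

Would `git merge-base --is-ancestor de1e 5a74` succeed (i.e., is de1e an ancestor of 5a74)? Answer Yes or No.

Yes

Ancestors of 5a74 (commits reachable by following parents): {5a74, 5e26, aabe, de1e, f2e4}.
de1e is in that set, so it is an ancestor of 5a74.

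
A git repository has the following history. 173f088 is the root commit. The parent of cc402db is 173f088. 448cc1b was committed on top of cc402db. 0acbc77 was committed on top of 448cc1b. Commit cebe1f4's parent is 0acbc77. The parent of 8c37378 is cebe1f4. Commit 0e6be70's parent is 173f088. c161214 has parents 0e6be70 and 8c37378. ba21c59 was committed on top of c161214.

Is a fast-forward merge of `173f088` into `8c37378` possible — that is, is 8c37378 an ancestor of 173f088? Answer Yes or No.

A fast-forward from 8c37378 to 173f088 is possible iff 8c37378 is an ancestor of 173f088.
Ancestors of 173f088: {173f088}.
8c37378 is not among them, so fast-forward is not possible.

No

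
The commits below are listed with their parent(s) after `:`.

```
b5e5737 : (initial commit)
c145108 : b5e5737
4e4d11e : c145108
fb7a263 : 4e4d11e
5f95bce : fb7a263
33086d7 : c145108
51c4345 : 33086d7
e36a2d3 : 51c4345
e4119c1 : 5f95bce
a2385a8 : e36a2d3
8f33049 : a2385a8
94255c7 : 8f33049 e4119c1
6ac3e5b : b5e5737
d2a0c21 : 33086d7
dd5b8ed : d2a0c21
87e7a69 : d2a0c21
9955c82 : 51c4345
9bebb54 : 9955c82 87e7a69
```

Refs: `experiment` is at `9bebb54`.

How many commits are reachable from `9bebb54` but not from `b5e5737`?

7

Reachable from 9bebb54: {33086d7, 51c4345, 87e7a69, 9955c82, 9bebb54, b5e5737, c145108, d2a0c21}.
Reachable from b5e5737: {b5e5737}.
In 9bebb54's history but not b5e5737's: {33086d7, 51c4345, 87e7a69, 9955c82, 9bebb54, c145108, d2a0c21} — 7 commits.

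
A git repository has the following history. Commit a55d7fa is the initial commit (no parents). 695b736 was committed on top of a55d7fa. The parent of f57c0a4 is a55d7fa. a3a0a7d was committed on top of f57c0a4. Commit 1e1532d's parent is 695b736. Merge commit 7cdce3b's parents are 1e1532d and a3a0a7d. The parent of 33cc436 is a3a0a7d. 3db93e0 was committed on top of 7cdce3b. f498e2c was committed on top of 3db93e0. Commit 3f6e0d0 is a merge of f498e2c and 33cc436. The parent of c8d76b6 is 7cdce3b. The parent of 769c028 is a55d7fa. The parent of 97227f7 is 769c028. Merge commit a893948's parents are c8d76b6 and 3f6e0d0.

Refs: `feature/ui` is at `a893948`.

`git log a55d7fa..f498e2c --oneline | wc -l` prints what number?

7

Reachable from f498e2c: {1e1532d, 3db93e0, 695b736, 7cdce3b, a3a0a7d, a55d7fa, f498e2c, f57c0a4}.
Reachable from a55d7fa: {a55d7fa}.
In f498e2c's history but not a55d7fa's: {1e1532d, 3db93e0, 695b736, 7cdce3b, a3a0a7d, f498e2c, f57c0a4} — 7 commits.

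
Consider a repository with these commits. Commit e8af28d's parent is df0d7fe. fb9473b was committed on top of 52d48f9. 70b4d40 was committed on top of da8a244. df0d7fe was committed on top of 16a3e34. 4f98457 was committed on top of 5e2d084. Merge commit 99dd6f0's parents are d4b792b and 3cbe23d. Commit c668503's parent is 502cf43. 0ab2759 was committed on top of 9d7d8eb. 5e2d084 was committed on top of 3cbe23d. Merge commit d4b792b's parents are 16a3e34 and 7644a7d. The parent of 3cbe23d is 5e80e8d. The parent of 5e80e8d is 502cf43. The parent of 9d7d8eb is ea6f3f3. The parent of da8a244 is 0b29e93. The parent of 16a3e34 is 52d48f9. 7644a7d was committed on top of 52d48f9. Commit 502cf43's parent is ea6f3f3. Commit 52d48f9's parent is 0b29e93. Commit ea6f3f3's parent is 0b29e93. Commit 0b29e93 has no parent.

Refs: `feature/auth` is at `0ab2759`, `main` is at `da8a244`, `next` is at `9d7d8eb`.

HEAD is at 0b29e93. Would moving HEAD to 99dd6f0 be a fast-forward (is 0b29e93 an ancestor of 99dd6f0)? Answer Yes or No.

Yes

A fast-forward from 0b29e93 to 99dd6f0 is possible iff 0b29e93 is an ancestor of 99dd6f0.
Ancestors of 99dd6f0: {0b29e93, 16a3e34, 3cbe23d, 502cf43, 52d48f9, 5e80e8d, 7644a7d, 99dd6f0, d4b792b, ea6f3f3}.
0b29e93 is among them, so fast-forward is possible.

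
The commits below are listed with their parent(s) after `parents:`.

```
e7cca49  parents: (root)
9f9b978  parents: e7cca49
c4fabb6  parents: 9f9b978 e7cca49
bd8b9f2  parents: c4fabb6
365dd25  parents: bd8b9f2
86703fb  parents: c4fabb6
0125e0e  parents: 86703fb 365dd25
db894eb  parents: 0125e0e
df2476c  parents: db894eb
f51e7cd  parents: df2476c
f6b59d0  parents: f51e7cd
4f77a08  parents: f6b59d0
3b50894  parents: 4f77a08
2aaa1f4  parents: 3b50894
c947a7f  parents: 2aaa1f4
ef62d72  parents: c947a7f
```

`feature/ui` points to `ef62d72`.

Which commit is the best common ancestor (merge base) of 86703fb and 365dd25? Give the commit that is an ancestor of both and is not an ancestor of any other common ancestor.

Ancestors of 86703fb: {86703fb, 9f9b978, c4fabb6, e7cca49}.
Ancestors of 365dd25: {365dd25, 9f9b978, bd8b9f2, c4fabb6, e7cca49}.
Common ancestors: {9f9b978, c4fabb6, e7cca49}.
Among these, c4fabb6 is not an ancestor of any other common ancestor — it is the merge base.

c4fabb6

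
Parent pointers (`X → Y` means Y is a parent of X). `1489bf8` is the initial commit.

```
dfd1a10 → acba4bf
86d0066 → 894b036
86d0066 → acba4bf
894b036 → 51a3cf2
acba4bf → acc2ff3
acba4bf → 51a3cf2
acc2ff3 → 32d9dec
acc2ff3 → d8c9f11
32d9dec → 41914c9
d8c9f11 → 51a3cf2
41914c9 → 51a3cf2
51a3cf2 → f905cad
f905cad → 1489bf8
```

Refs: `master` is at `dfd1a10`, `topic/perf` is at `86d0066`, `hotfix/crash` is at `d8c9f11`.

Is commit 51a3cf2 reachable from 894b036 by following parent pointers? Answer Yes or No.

Yes

Ancestors of 894b036 (commits reachable by following parents): {1489bf8, 51a3cf2, 894b036, f905cad}.
51a3cf2 is in that set, so it is an ancestor of 894b036.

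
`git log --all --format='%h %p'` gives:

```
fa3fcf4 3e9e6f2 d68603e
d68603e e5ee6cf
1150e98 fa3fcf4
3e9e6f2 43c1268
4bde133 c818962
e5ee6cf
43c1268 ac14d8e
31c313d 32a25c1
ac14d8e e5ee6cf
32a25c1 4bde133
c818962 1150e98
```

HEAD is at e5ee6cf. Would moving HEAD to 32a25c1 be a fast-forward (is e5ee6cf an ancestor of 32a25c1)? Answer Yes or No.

Yes

A fast-forward from e5ee6cf to 32a25c1 is possible iff e5ee6cf is an ancestor of 32a25c1.
Ancestors of 32a25c1: {1150e98, 32a25c1, 3e9e6f2, 43c1268, 4bde133, ac14d8e, c818962, d68603e, e5ee6cf, fa3fcf4}.
e5ee6cf is among them, so fast-forward is possible.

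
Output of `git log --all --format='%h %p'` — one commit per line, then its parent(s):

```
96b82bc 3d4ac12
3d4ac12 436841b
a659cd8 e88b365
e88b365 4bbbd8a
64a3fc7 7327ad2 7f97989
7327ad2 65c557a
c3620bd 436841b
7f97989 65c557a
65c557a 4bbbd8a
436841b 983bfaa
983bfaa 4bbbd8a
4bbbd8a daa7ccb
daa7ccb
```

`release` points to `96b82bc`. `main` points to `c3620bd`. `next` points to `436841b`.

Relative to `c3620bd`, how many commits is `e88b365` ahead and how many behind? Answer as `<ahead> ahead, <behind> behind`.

Reachable from e88b365: {4bbbd8a, daa7ccb, e88b365}.
Reachable from c3620bd: {436841b, 4bbbd8a, 983bfaa, c3620bd, daa7ccb}.
Only in e88b365's history (ahead): {e88b365} — 1.
Only in c3620bd's history (behind): {436841b, 983bfaa, c3620bd} — 3.

1 ahead, 3 behind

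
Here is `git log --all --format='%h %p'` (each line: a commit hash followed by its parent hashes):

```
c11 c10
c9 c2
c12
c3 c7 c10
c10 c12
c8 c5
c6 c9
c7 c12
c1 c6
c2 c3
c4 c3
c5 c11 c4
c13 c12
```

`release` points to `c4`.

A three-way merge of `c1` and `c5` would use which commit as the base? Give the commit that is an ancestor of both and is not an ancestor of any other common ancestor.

c3

Ancestors of c1: {c1, c10, c12, c2, c3, c6, c7, c9}.
Ancestors of c5: {c10, c11, c12, c3, c4, c5, c7}.
Common ancestors: {c10, c12, c3, c7}.
Among these, c3 is not an ancestor of any other common ancestor — it is the merge base.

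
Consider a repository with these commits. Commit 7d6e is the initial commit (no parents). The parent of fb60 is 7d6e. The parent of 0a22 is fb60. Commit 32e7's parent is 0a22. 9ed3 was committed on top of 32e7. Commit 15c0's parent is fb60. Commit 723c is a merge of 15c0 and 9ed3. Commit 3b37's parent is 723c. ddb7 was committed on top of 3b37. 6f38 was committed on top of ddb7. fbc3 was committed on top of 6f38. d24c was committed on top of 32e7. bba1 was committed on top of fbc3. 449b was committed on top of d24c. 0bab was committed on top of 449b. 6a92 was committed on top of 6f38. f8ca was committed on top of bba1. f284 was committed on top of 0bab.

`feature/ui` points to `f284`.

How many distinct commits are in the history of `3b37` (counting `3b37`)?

8

Walking parent pointers from 3b37: reachable set = {0a22, 15c0, 32e7, 3b37, 723c, 7d6e, 9ed3, fb60}.
That is 8 commits.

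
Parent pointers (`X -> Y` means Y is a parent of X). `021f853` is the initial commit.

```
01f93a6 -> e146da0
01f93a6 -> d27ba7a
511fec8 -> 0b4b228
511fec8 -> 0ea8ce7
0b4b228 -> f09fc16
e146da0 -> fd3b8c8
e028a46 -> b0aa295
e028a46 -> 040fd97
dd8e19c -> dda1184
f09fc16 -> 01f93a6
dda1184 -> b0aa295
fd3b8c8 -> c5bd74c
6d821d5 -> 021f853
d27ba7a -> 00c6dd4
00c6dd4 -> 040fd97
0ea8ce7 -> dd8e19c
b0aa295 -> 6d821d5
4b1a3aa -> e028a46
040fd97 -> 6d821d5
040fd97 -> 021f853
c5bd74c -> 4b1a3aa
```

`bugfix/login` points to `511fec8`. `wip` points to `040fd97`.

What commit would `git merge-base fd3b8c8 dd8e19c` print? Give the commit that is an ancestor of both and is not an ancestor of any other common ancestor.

b0aa295

Ancestors of fd3b8c8: {021f853, 040fd97, 4b1a3aa, 6d821d5, b0aa295, c5bd74c, e028a46, fd3b8c8}.
Ancestors of dd8e19c: {021f853, 6d821d5, b0aa295, dd8e19c, dda1184}.
Common ancestors: {021f853, 6d821d5, b0aa295}.
Among these, b0aa295 is not an ancestor of any other common ancestor — it is the merge base.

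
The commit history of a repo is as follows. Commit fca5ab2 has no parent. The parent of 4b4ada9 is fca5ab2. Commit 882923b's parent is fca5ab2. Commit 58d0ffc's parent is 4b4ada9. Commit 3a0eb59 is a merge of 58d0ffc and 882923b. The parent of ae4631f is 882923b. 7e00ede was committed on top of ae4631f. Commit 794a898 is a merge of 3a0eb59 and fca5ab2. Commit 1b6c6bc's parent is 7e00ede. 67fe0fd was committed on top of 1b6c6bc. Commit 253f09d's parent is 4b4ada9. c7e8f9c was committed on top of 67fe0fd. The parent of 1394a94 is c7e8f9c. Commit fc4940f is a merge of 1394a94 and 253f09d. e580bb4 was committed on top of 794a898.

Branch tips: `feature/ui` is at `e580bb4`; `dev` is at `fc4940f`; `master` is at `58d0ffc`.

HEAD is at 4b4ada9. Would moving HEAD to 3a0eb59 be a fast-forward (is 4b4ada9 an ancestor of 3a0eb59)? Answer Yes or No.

Yes

A fast-forward from 4b4ada9 to 3a0eb59 is possible iff 4b4ada9 is an ancestor of 3a0eb59.
Ancestors of 3a0eb59: {3a0eb59, 4b4ada9, 58d0ffc, 882923b, fca5ab2}.
4b4ada9 is among them, so fast-forward is possible.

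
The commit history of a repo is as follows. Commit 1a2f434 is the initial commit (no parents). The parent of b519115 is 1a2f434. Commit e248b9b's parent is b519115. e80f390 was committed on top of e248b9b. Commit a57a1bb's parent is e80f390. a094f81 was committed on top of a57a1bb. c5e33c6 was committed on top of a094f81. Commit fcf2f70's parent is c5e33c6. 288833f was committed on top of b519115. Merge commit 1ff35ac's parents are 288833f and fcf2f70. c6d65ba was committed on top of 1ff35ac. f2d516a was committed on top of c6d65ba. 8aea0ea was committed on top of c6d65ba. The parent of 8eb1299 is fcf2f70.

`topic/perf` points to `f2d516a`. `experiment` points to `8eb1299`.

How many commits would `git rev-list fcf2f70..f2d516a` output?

Reachable from f2d516a: {1a2f434, 1ff35ac, 288833f, a094f81, a57a1bb, b519115, c5e33c6, c6d65ba, e248b9b, e80f390, f2d516a, fcf2f70}.
Reachable from fcf2f70: {1a2f434, a094f81, a57a1bb, b519115, c5e33c6, e248b9b, e80f390, fcf2f70}.
In f2d516a's history but not fcf2f70's: {1ff35ac, 288833f, c6d65ba, f2d516a} — 4 commits.

4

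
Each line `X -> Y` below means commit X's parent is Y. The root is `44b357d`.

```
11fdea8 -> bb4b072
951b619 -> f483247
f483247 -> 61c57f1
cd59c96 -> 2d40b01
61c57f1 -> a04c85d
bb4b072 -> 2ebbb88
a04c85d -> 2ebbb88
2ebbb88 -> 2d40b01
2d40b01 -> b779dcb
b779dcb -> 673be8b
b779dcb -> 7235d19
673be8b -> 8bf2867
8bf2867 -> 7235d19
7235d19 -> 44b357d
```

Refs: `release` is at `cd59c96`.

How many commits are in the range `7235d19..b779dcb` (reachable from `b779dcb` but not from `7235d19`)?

3

Reachable from b779dcb: {44b357d, 673be8b, 7235d19, 8bf2867, b779dcb}.
Reachable from 7235d19: {44b357d, 7235d19}.
In b779dcb's history but not 7235d19's: {673be8b, 8bf2867, b779dcb} — 3 commits.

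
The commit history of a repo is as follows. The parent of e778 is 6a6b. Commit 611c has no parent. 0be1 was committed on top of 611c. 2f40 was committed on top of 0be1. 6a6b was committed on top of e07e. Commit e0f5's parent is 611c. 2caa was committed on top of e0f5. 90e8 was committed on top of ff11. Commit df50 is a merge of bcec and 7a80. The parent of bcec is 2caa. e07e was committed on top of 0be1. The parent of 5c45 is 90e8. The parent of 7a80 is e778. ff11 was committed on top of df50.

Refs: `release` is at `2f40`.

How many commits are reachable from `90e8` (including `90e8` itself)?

12

Walking parent pointers from 90e8: reachable set = {0be1, 2caa, 611c, 6a6b, 7a80, 90e8, bcec, df50, e07e, e0f5, e778, ff11}.
That is 12 commits.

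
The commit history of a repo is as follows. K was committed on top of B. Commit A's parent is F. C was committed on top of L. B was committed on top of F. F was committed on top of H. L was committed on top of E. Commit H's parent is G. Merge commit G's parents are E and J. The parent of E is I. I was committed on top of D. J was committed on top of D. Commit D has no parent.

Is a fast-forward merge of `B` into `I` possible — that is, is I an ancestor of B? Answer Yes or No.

A fast-forward from I to B is possible iff I is an ancestor of B.
Ancestors of B: {B, D, E, F, G, H, I, J}.
I is among them, so fast-forward is possible.

Yes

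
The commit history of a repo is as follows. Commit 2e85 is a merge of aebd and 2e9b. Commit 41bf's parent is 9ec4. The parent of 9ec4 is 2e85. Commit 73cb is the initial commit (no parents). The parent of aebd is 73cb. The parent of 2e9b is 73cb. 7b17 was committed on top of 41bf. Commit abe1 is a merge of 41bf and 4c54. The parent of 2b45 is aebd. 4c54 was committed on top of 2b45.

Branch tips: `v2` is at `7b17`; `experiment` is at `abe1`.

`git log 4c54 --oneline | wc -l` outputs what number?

4

Walking parent pointers from 4c54: reachable set = {2b45, 4c54, 73cb, aebd}.
That is 4 commits.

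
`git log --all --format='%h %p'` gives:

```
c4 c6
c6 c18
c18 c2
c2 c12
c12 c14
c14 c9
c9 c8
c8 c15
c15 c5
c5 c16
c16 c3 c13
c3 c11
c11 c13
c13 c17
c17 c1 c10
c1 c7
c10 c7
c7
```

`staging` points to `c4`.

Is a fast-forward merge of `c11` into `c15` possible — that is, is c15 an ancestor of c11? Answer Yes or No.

No

A fast-forward from c15 to c11 is possible iff c15 is an ancestor of c11.
Ancestors of c11: {c1, c10, c11, c13, c17, c7}.
c15 is not among them, so fast-forward is not possible.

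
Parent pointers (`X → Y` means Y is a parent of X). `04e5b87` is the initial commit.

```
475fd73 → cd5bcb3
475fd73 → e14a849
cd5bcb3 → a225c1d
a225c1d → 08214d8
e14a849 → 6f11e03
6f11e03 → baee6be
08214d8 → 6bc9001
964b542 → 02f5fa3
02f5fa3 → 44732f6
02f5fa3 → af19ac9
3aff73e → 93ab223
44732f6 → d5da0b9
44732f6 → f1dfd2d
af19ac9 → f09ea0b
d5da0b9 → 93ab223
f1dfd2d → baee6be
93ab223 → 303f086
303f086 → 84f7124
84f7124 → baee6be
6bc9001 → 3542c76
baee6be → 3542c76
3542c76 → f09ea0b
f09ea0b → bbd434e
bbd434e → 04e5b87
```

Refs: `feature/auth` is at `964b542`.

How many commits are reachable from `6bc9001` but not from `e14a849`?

Reachable from 6bc9001: {04e5b87, 3542c76, 6bc9001, bbd434e, f09ea0b}.
Reachable from e14a849: {04e5b87, 3542c76, 6f11e03, baee6be, bbd434e, e14a849, f09ea0b}.
In 6bc9001's history but not e14a849's: {6bc9001} — 1 commit.

1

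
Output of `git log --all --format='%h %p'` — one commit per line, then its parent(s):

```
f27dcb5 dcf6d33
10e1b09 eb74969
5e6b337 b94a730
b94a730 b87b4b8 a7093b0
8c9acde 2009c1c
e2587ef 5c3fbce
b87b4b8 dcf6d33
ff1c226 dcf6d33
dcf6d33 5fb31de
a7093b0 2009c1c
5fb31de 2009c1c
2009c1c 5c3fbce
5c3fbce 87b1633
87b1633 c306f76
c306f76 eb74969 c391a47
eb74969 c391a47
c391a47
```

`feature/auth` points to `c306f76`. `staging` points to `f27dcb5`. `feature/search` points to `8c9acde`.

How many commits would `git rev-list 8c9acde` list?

7

Walking parent pointers from 8c9acde: reachable set = {2009c1c, 5c3fbce, 87b1633, 8c9acde, c306f76, c391a47, eb74969}.
That is 7 commits.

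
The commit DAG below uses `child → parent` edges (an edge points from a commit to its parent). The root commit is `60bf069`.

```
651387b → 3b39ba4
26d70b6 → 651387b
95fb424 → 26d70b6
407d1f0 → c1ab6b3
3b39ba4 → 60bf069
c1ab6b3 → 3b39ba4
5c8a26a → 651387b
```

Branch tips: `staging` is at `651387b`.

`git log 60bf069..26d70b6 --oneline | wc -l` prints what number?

3

Reachable from 26d70b6: {26d70b6, 3b39ba4, 60bf069, 651387b}.
Reachable from 60bf069: {60bf069}.
In 26d70b6's history but not 60bf069's: {26d70b6, 3b39ba4, 651387b} — 3 commits.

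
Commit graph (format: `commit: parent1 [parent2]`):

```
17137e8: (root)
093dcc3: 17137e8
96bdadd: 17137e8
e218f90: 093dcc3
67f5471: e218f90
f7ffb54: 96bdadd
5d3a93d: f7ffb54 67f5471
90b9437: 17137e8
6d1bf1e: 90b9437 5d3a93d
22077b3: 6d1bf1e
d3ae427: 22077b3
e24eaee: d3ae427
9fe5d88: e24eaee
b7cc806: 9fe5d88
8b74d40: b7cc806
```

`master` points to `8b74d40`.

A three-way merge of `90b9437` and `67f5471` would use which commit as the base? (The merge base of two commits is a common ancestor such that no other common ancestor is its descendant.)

Ancestors of 90b9437: {17137e8, 90b9437}.
Ancestors of 67f5471: {093dcc3, 17137e8, 67f5471, e218f90}.
Common ancestors: {17137e8}.
The only common ancestor is 17137e8, so it is the merge base.

17137e8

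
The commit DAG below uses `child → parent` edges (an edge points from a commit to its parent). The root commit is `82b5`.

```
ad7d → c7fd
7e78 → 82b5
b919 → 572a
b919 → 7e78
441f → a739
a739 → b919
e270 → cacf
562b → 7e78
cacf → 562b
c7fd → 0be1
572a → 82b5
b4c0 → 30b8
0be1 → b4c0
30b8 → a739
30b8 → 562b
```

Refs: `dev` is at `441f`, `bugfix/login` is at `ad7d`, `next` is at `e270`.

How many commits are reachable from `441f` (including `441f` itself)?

6

Walking parent pointers from 441f: reachable set = {441f, 572a, 7e78, 82b5, a739, b919}.
That is 6 commits.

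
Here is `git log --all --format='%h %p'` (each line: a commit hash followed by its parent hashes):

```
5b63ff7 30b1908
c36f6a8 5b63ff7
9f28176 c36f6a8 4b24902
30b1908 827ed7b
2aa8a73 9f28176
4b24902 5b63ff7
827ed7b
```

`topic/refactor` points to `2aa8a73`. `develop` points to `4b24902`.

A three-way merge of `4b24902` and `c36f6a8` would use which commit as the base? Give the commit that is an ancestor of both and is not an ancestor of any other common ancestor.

Ancestors of 4b24902: {30b1908, 4b24902, 5b63ff7, 827ed7b}.
Ancestors of c36f6a8: {30b1908, 5b63ff7, 827ed7b, c36f6a8}.
Common ancestors: {30b1908, 5b63ff7, 827ed7b}.
Among these, 5b63ff7 is not an ancestor of any other common ancestor — it is the merge base.

5b63ff7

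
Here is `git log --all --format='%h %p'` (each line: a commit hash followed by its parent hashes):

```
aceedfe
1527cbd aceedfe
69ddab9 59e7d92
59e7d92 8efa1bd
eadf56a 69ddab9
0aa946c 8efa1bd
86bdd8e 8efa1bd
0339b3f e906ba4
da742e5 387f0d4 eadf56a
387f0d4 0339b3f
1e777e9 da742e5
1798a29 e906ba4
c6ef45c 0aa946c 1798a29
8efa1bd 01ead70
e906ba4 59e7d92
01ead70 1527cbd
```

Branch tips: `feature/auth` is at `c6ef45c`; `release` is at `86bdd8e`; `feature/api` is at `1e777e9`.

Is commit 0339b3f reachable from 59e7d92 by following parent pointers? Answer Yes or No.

Ancestors of 59e7d92: {01ead70, 1527cbd, 59e7d92, 8efa1bd, aceedfe}.
0339b3f is not in that set, so it is not an ancestor of 59e7d92.

No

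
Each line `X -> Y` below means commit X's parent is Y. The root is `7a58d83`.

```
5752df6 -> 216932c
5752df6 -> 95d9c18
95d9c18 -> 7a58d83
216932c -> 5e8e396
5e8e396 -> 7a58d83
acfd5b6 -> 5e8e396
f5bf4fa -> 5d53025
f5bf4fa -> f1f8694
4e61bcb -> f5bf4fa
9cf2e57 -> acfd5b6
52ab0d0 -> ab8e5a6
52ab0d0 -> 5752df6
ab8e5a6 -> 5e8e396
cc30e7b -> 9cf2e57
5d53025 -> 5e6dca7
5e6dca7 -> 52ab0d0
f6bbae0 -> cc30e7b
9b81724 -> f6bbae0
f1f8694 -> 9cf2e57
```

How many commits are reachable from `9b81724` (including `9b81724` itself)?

Walking parent pointers from 9b81724: reachable set = {5e8e396, 7a58d83, 9b81724, 9cf2e57, acfd5b6, cc30e7b, f6bbae0}.
That is 7 commits.

7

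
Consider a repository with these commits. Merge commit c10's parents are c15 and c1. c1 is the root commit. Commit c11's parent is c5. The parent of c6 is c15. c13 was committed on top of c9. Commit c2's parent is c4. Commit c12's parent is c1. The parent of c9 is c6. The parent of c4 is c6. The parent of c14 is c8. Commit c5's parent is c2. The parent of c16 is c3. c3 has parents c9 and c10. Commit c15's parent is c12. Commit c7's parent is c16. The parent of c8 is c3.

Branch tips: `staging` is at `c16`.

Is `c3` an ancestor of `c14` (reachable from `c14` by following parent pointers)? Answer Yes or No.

Ancestors of c14 (commits reachable by following parents): {c1, c10, c12, c14, c15, c3, c6, c8, c9}.
c3 is in that set, so it is an ancestor of c14.

Yes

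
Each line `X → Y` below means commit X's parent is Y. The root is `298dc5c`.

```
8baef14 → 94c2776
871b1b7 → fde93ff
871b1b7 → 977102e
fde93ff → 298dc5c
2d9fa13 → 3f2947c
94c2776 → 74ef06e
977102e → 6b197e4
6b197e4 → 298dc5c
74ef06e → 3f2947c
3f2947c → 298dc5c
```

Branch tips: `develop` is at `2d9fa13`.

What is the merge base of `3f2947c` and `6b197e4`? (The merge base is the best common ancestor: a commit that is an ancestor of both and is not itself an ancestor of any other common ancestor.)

Ancestors of 3f2947c: {298dc5c, 3f2947c}.
Ancestors of 6b197e4: {298dc5c, 6b197e4}.
Common ancestors: {298dc5c}.
The only common ancestor is 298dc5c, so it is the merge base.

298dc5c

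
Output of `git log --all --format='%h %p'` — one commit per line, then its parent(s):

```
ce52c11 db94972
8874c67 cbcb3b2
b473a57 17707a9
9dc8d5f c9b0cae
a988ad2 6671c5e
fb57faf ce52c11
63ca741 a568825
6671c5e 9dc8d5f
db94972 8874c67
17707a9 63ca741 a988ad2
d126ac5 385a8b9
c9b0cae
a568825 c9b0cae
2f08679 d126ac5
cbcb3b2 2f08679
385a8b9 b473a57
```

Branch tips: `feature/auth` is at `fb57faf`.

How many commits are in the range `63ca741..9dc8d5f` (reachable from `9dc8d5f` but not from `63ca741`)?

1

Reachable from 9dc8d5f: {9dc8d5f, c9b0cae}.
Reachable from 63ca741: {63ca741, a568825, c9b0cae}.
In 9dc8d5f's history but not 63ca741's: {9dc8d5f} — 1 commit.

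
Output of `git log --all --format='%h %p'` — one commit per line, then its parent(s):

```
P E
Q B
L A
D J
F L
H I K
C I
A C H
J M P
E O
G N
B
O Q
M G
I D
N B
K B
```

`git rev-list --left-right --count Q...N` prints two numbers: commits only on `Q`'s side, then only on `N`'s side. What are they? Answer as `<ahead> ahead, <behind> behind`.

1 ahead, 1 behind

Reachable from Q: {B, Q}.
Reachable from N: {B, N}.
Only in Q's history (ahead): {Q} — 1.
Only in N's history (behind): {N} — 1.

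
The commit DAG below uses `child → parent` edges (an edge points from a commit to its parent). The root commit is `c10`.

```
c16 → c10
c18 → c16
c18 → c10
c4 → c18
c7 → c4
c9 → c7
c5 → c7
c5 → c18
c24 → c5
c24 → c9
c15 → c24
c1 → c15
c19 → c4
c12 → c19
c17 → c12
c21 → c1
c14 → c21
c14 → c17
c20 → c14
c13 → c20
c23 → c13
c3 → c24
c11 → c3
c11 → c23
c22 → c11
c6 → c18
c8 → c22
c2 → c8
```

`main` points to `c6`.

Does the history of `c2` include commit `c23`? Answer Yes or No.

Ancestors of c2 (commits reachable by following parents): {c1, c10, c11, c12, c13, c14, c15, c16, c17, c18, c19, c2, c20, c21, c22, c23, c24, c3, c4, c5, c7, c8, c9}.
c23 is in that set, so it is an ancestor of c2.

Yes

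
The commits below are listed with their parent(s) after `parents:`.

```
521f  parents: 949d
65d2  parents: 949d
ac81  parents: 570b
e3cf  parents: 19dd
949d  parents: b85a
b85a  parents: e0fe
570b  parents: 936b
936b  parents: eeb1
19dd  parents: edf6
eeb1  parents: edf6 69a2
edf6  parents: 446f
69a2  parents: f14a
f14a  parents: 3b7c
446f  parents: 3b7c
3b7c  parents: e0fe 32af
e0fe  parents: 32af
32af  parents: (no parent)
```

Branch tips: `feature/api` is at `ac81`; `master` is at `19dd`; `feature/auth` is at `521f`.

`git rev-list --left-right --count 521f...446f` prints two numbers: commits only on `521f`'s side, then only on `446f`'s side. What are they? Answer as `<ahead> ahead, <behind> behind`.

Reachable from 521f: {32af, 521f, 949d, b85a, e0fe}.
Reachable from 446f: {32af, 3b7c, 446f, e0fe}.
Only in 521f's history (ahead): {521f, 949d, b85a} — 3.
Only in 446f's history (behind): {3b7c, 446f} — 2.

3 ahead, 2 behind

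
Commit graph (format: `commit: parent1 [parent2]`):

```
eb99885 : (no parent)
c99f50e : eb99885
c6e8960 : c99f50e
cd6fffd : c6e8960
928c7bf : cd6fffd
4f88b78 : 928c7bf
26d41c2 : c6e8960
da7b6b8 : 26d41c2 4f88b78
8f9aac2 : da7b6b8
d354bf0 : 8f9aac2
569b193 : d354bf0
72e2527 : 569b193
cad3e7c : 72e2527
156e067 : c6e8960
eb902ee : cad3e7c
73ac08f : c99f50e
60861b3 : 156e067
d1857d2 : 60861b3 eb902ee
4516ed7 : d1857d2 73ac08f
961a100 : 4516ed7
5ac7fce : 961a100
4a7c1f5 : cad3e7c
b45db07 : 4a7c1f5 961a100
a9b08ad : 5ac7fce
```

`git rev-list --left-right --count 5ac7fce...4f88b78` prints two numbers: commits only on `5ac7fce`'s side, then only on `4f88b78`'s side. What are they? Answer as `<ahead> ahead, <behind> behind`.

Reachable from 5ac7fce: {156e067, 26d41c2, 4516ed7, 4f88b78, 569b193, 5ac7fce, 60861b3, 72e2527, 73ac08f, 8f9aac2, 928c7bf, 961a100, c6e8960, c99f50e, cad3e7c, cd6fffd, d1857d2, d354bf0, da7b6b8, eb902ee, eb99885}.
Reachable from 4f88b78: {4f88b78, 928c7bf, c6e8960, c99f50e, cd6fffd, eb99885}.
Only in 5ac7fce's history (ahead): {156e067, 26d41c2, 4516ed7, 569b193, 5ac7fce, 60861b3, 72e2527, 73ac08f, 8f9aac2, 961a100, cad3e7c, d1857d2, d354bf0, da7b6b8, eb902ee} — 15.
Only in 4f88b78's history (behind): {} — 0.

15 ahead, 0 behind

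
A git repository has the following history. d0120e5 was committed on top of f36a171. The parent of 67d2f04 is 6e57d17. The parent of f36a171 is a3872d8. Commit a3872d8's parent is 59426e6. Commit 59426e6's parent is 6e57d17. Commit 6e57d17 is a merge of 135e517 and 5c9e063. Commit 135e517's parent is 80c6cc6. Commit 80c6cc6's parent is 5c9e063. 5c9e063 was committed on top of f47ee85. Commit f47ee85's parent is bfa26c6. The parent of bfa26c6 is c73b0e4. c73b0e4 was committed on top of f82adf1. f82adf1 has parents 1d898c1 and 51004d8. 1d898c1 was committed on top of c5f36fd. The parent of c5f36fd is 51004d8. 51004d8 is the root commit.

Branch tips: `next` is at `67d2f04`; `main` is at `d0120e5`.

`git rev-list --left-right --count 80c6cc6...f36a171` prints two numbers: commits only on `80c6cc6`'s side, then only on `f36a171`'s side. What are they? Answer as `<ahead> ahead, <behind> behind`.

0 ahead, 5 behind

Reachable from 80c6cc6: {1d898c1, 51004d8, 5c9e063, 80c6cc6, bfa26c6, c5f36fd, c73b0e4, f47ee85, f82adf1}.
Reachable from f36a171: {135e517, 1d898c1, 51004d8, 59426e6, 5c9e063, 6e57d17, 80c6cc6, a3872d8, bfa26c6, c5f36fd, c73b0e4, f36a171, f47ee85, f82adf1}.
Only in 80c6cc6's history (ahead): {} — 0.
Only in f36a171's history (behind): {135e517, 59426e6, 6e57d17, a3872d8, f36a171} — 5.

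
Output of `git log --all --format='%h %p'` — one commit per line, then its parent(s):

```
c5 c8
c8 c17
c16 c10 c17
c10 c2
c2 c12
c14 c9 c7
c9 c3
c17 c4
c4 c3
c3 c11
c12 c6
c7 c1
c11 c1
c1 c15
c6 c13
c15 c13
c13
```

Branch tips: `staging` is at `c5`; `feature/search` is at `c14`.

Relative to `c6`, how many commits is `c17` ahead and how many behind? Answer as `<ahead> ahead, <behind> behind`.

Reachable from c17: {c1, c11, c13, c15, c17, c3, c4}.
Reachable from c6: {c13, c6}.
Only in c17's history (ahead): {c1, c11, c15, c17, c3, c4} — 6.
Only in c6's history (behind): {c6} — 1.

6 ahead, 1 behind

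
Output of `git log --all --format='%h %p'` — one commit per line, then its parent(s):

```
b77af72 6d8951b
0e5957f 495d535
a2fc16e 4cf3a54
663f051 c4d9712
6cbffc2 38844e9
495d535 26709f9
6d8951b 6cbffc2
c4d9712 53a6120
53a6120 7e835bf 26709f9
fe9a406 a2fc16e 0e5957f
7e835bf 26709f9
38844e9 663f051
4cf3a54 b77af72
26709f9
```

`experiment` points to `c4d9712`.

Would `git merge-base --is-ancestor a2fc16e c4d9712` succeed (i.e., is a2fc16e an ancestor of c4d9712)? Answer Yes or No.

Ancestors of c4d9712: {26709f9, 53a6120, 7e835bf, c4d9712}.
a2fc16e is not in that set, so it is not an ancestor of c4d9712.

No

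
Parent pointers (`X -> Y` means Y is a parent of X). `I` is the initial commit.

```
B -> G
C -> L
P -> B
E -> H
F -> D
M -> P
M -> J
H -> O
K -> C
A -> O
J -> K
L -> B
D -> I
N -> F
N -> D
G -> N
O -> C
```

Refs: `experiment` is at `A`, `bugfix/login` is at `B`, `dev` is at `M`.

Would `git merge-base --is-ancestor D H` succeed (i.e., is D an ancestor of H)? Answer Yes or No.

Ancestors of H (commits reachable by following parents): {B, C, D, F, G, H, I, L, N, O}.
D is in that set, so it is an ancestor of H.

Yes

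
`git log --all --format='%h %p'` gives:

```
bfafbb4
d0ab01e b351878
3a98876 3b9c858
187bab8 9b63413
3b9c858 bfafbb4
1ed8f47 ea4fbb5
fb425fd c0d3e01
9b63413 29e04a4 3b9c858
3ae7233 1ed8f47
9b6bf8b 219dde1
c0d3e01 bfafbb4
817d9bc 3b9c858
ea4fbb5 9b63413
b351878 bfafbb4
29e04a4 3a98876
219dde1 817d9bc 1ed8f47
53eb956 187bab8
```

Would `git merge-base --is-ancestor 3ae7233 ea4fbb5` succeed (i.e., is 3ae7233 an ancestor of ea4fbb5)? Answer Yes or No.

Ancestors of ea4fbb5: {29e04a4, 3a98876, 3b9c858, 9b63413, bfafbb4, ea4fbb5}.
3ae7233 is not in that set, so it is not an ancestor of ea4fbb5.

No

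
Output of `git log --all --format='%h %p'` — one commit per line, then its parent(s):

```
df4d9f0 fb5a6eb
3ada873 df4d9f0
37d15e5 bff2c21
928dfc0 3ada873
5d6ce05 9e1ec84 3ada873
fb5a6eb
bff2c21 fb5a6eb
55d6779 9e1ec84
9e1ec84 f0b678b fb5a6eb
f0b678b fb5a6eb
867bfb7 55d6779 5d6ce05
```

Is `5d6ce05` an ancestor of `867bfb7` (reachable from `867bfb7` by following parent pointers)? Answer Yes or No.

Ancestors of 867bfb7 (commits reachable by following parents): {3ada873, 55d6779, 5d6ce05, 867bfb7, 9e1ec84, df4d9f0, f0b678b, fb5a6eb}.
5d6ce05 is in that set, so it is an ancestor of 867bfb7.

Yes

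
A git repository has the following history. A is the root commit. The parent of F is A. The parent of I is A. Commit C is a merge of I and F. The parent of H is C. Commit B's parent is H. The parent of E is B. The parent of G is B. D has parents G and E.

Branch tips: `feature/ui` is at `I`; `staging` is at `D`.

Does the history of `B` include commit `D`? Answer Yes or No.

Ancestors of B: {A, B, C, F, H, I}.
D is not in that set, so it is not an ancestor of B.

No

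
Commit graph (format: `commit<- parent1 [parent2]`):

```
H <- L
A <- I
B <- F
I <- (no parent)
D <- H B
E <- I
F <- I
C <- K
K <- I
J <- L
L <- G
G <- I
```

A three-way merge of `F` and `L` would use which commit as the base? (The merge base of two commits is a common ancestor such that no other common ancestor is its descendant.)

I

Ancestors of F: {F, I}.
Ancestors of L: {G, I, L}.
Common ancestors: {I}.
The only common ancestor is I, so it is the merge base.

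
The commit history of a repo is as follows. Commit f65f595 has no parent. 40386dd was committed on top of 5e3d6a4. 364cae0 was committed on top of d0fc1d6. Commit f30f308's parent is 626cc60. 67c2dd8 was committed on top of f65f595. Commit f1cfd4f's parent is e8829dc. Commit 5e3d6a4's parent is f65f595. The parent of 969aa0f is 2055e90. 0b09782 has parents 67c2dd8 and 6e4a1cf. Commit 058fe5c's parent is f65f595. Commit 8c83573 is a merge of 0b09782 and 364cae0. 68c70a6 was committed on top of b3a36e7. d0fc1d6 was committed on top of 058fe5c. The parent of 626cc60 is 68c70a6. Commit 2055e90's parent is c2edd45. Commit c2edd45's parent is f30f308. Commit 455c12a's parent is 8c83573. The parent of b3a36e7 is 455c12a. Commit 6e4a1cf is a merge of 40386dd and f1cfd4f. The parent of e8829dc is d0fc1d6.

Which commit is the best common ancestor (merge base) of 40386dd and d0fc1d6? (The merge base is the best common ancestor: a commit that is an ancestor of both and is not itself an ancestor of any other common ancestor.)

Ancestors of 40386dd: {40386dd, 5e3d6a4, f65f595}.
Ancestors of d0fc1d6: {058fe5c, d0fc1d6, f65f595}.
Common ancestors: {f65f595}.
The only common ancestor is f65f595, so it is the merge base.

f65f595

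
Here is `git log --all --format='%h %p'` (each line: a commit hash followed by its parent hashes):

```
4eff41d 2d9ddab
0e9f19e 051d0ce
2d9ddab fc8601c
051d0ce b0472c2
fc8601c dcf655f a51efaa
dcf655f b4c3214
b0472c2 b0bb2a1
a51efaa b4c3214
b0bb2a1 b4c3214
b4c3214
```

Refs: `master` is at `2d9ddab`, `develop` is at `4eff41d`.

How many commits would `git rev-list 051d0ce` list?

4

Walking parent pointers from 051d0ce: reachable set = {051d0ce, b0472c2, b0bb2a1, b4c3214}.
That is 4 commits.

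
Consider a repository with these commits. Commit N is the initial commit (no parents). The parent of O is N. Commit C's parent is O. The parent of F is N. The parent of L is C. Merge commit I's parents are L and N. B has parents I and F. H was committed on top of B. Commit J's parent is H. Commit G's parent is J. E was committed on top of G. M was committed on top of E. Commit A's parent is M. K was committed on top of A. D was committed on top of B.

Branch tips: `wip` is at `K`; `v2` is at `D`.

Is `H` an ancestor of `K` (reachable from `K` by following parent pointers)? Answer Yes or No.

Yes

Ancestors of K (commits reachable by following parents): {A, B, C, E, F, G, H, I, J, K, L, M, N, O}.
H is in that set, so it is an ancestor of K.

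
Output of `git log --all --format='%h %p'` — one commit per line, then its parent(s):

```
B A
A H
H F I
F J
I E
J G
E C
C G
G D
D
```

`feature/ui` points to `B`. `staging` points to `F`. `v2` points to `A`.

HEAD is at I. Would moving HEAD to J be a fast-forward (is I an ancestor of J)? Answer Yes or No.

A fast-forward from I to J is possible iff I is an ancestor of J.
Ancestors of J: {D, G, J}.
I is not among them, so fast-forward is not possible.

No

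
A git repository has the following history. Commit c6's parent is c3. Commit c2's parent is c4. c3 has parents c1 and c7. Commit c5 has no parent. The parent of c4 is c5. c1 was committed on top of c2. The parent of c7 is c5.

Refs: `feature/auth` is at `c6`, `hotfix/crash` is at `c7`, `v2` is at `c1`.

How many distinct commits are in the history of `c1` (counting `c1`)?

Walking parent pointers from c1: reachable set = {c1, c2, c4, c5}.
That is 4 commits.

4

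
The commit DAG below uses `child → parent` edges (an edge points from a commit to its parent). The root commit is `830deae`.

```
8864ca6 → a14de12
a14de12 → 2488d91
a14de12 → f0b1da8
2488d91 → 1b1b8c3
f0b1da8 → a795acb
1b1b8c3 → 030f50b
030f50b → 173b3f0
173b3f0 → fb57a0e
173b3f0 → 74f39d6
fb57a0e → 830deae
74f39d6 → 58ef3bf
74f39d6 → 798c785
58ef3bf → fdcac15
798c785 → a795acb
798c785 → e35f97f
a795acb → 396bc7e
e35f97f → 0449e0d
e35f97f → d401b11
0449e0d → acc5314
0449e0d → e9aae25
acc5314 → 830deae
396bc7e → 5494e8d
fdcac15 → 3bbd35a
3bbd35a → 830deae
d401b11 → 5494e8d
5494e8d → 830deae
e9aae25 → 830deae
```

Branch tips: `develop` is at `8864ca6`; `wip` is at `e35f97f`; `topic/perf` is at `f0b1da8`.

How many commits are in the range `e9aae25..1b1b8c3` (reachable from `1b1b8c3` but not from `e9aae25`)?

Reachable from 1b1b8c3: {030f50b, 0449e0d, 173b3f0, 1b1b8c3, 396bc7e, 3bbd35a, 5494e8d, 58ef3bf, 74f39d6, 798c785, 830deae, a795acb, acc5314, d401b11, e35f97f, e9aae25, fb57a0e, fdcac15}.
Reachable from e9aae25: {830deae, e9aae25}.
In 1b1b8c3's history but not e9aae25's: {030f50b, 0449e0d, 173b3f0, 1b1b8c3, 396bc7e, 3bbd35a, 5494e8d, 58ef3bf, 74f39d6, 798c785, a795acb, acc5314, d401b11, e35f97f, fb57a0e, fdcac15} — 16 commits.

16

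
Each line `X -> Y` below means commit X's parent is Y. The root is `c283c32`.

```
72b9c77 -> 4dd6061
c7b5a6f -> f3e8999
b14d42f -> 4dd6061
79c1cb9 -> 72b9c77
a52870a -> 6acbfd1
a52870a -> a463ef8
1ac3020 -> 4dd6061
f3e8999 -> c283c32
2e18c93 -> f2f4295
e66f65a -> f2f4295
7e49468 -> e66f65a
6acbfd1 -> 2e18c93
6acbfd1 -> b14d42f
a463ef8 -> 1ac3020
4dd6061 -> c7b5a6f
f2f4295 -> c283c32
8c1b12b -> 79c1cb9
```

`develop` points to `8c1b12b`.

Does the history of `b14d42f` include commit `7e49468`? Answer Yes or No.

No

Ancestors of b14d42f: {4dd6061, b14d42f, c283c32, c7b5a6f, f3e8999}.
7e49468 is not in that set, so it is not an ancestor of b14d42f.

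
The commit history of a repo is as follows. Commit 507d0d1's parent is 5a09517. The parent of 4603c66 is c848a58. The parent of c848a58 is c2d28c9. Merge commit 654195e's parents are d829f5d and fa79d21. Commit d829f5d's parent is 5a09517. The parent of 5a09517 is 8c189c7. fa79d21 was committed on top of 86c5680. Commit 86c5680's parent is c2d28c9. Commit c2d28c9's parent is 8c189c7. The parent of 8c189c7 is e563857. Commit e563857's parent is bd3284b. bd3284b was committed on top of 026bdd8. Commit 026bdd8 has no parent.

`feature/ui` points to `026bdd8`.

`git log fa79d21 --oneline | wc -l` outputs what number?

7

Walking parent pointers from fa79d21: reachable set = {026bdd8, 86c5680, 8c189c7, bd3284b, c2d28c9, e563857, fa79d21}.
That is 7 commits.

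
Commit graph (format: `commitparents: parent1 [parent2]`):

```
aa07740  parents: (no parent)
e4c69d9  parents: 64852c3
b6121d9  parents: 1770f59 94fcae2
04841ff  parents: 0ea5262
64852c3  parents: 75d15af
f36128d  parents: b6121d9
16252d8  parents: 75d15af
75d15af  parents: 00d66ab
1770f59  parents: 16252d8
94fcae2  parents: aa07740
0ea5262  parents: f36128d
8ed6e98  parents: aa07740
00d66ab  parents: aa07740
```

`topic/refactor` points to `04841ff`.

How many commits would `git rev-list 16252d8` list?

Walking parent pointers from 16252d8: reachable set = {00d66ab, 16252d8, 75d15af, aa07740}.
That is 4 commits.

4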